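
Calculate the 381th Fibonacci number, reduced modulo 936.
362

Matrix identity: Q^n = [[F_(n+1), F_n], [F_n, F_(n-1)]] with Q = [[1,1],[1,0]].
n = 381 = 101111101₂. Square-and-multiply, entries mod 936:
Q^1 = [[1,1],[1,0]]
Q^2 = (Q^1)² = [[2,1],[1,1]]
Q^5 = (Q^2)²·Q = [[8,5],[5,3]]
Q^11 = (Q^5)²·Q = [[144,89],[89,55]]
Q^23 = (Q^11)²·Q = [[504,577],[577,863]]
Q^47 = (Q^23)²·Q = [[720,73],[73,647]]
Q^95 = (Q^47)²·Q = [[144,505],[505,575]]
Q^190 = (Q^95)² = [[577,863],[863,650]]
Q^381 = (Q^190)²·Q = [[647,362],[362,285]]
F_381 mod 936 = Q^381[0][1] = 362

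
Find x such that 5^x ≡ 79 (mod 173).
145

Baby-step giant-step with step n = ⌈√173⌉ = 14.
Baby steps 5^j mod 173 (j:value) for j=0..13: 0:1, 1:5, 2:25, 3:125, 4:106, 5:11, 6:55, 7:102, 8:164, 9:128, 10:121, 11:86, 12:84, 13:74.
Giant-step multiplier: 5^(-14) ≡ 5^(172-14) = 5^158 ≡ 137 (mod 173).
Giant steps γ_i = 79·137^i mod 173: γ_0=79, γ_1=97, γ_2=141, γ_3=114, γ_4=48, γ_5=2, γ_6=101, γ_7=170, γ_8=108, γ_9=91, γ_10=11 (in table at j=5).
x = i·n + j = 10·14 + 5 = 145.
Check: 5^145 ≡ 79 (mod 173).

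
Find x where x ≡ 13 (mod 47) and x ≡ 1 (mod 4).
13

Using Chinese Remainder Theorem:
M = 47 × 4 = 188
M1 = 4, M2 = 47
y1 = 4^(-1) mod 47 = 12
y2 = 47^(-1) mod 4 = 3
x = (13×4×12 + 1×47×3) mod 188 = 13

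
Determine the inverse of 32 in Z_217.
156

gcd(32, 217) = 1, so the inverse exists.
Extended Euclidean algorithm on (217, 32):
217 = 6 × 32 + 25  ⟹  25 = (1)·217 + (-6)·32
32 = 1 × 25 + 7  ⟹  7 = (-1)·217 + (7)·32
25 = 3 × 7 + 4  ⟹  4 = (4)·217 + (-27)·32
7 = 1 × 4 + 3  ⟹  3 = (-5)·217 + (34)·32
4 = 1 × 3 + 1  ⟹  1 = (9)·217 + (-61)·32
So (-61)·32 ≡ 1 (mod 217), i.e. 32^(-1) ≡ -61 ≡ 156 (mod 217).
Check: 32 × 156 = 4992 ≡ 1 (mod 217)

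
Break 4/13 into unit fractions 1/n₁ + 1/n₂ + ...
1/4 + 1/18 + 1/468

Greedy algorithm:
4/13: ceiling(13/4) = 4, use 1/4
3/52: ceiling(52/3) = 18, use 1/18
1/468: ceiling(468/1) = 468, use 1/468
Result: 4/13 = 1/4 + 1/18 + 1/468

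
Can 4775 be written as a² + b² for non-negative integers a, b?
Not possible

Factorization: 4775 = 5^2 × 191
By Fermat: n is sum of two squares iff every prime p ≡ 3 (mod 4) appears to even power.
Prime(s) ≡ 3 (mod 4) with odd exponent: [(191, 1)]
Therefore 4775 cannot be expressed as a² + b².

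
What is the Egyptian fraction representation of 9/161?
1/18 + 1/2898

Greedy algorithm:
9/161: ceiling(161/9) = 18, use 1/18
1/2898: ceiling(2898/1) = 2898, use 1/2898
Result: 9/161 = 1/18 + 1/2898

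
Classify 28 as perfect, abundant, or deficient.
perfect

Proper divisors of 28: sum = 1 + 2 + 4 + 7 + 14 = 28
Since 28 = 28, 28 is perfect.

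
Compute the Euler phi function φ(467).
466

467 = 467
φ(n) = n × ∏(1 - 1/p) for each prime p dividing n
φ(467) = 467 × (1 - 1/467) = 466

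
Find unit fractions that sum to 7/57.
1/9 + 1/86 + 1/14706

Greedy algorithm:
7/57: ceiling(57/7) = 9, use 1/9
2/171: ceiling(171/2) = 86, use 1/86
1/14706: ceiling(14706/1) = 14706, use 1/14706
Result: 7/57 = 1/9 + 1/86 + 1/14706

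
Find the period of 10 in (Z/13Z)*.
6

13 is prime, so ord(10) divides φ(13) = 12.
Divisors of 12: 1, 2, 3, 4, 6, 12.
Repeated squaring: 10^1 ≡ 10, 10^2 ≡ 9, 10^4 ≡ 3, 10^8 ≡ 9 (mod 13).
Test 10^d mod 13 for each divisor d in increasing order:
10^1 ≡ 10
10^2 ≡ 9
10^3 = 10^2·10^1 ≡ 12
10^4 ≡ 3
10^6 = 10^4·10^2 ≡ 1  ← first divisor giving 1
The order is 6.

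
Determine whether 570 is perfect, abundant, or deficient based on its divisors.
abundant

Proper divisors of 570: sum = 1 + 2 + 3 + 5 + 6 + 10 + 15 + 19 + 30 + 38 + 57 + 95 + 114 + 190 + 285 = 870
Since 870 > 570, 570 is abundant.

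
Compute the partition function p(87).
38887673

p(n) counts ways to write n as a sum of positive integers (order ignored).
Euler's pentagonal recurrence: p(k) = p(k-1) + p(k-2) - p(k-5) - p(k-7) + p(k-12) + p(k-15) - ... (offsets j(3j∓1)/2, signs ++--, p(0)=1, p(<0)=0).
DP table for k = 0..86: p(0)=1, p(1)=1, p(2)=2, p(3)=3, p(4)=5, p(5)=7, p(6)=11, p(7)=15, p(8)=22, p(9)=30, p(10)=42, p(11)=56, p(12)=77, p(13)=101, p(14)=135, p(15)=176, p(16)=231, p(17)=297, p(18)=385, p(19)=490, p(20)=627, p(21)=792, p(22)=1002, p(23)=1255, p(24)=1575, p(25)=1958, p(26)=2436, p(27)=3010, p(28)=3718, p(29)=4565, p(30)=5604, p(31)=6842, p(32)=8349, p(33)=10143, p(34)=12310, p(35)=14883, p(36)=17977, p(37)=21637, p(38)=26015, p(39)=31185, p(40)=37338, p(41)=44583, p(42)=53174, p(43)=63261, p(44)=75175, p(45)=89134, p(46)=105558, p(47)=124754, p(48)=147273, p(49)=173525, p(50)=204226, p(51)=239943, p(52)=281589, p(53)=329931, p(54)=386155, p(55)=451276, p(56)=526823, p(57)=614154, p(58)=715220, p(59)=831820, p(60)=966467, p(61)=1121505, p(62)=1300156, p(63)=1505499, p(64)=1741630, p(65)=2012558, p(66)=2323520, p(67)=2679689, p(68)=3087735, p(69)=3554345, p(70)=4087968, p(71)=4697205, p(72)=5392783, p(73)=6185689, p(74)=7089500, p(75)=8118264, p(76)=9289091, p(77)=10619863, p(78)=12132164, p(79)=13848650, p(80)=15796476, p(81)=18004327, p(82)=20506255, p(83)=23338469, p(84)=26543660, p(85)=30167357, p(86)=34262962.
Final step: p(87) = p(86) + p(85) - p(82) - p(80) + p(75) + p(72) - p(65) - p(61) + p(52) + p(47) - p(36) - p(30) + p(17) + p(10)
= 34262962 + 30167357 - 20506255 - 15796476 + 8118264 + 5392783 - 2012558 - 1121505 + 281589 + 124754 - 17977 - 5604 + 297 + 42
= 38887673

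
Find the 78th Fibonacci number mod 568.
376

Matrix identity: Q^n = [[F_(n+1), F_n], [F_n, F_(n-1)]] with Q = [[1,1],[1,0]].
n = 78 = 1001110₂. Square-and-multiply, entries mod 568:
Q^1 = [[1,1],[1,0]]
Q^2 = (Q^1)² = [[2,1],[1,1]]
Q^4 = (Q^2)² = [[5,3],[3,2]]
Q^9 = (Q^4)²·Q = [[55,34],[34,21]]
Q^19 = (Q^9)²·Q = [[517,205],[205,312]]
Q^39 = (Q^19)²·Q = [[435,322],[322,113]]
Q^78 = (Q^39)² = [[389,376],[376,13]]
F_78 mod 568 = Q^78[0][1] = 376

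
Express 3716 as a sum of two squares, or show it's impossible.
40² + 46² (a=40, b=46)

Factorization: 3716 = 2^2 × 929
By Fermat: n is sum of two squares iff every prime p ≡ 3 (mod 4) appears to even power.
All primes ≡ 3 (mod 4) appear to even power.
Search a = 0, 1, 2, … for 3716 - a² a perfect square: first hit at a = 40: 3716 - 1600 = 2116 = 46².
3716 = 40² + 46² = 1600 + 2116 ✓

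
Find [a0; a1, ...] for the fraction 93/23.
[4; 23]

Euclidean algorithm steps:
93 = 4 × 23 + 1
23 = 23 × 1 + 0
Continued fraction: [4; 23]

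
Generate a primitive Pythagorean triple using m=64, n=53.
(1287, 6784, 6905)

Euclid's formula: a = m² - n², b = 2mn, c = m² + n²
m = 64, n = 53
a = 64² - 53² = 4096 - 2809 = 1287
b = 2 × 64 × 53 = 6784
c = 64² + 53² = 4096 + 2809 = 6905
Verification: 1287² + 6784² = 1656369 + 46022656 = 47679025 = 6905² ✓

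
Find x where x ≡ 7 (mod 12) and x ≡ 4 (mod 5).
19

Using Chinese Remainder Theorem:
M = 12 × 5 = 60
M1 = 5, M2 = 12
y1 = 5^(-1) mod 12 = 5
y2 = 12^(-1) mod 5 = 3
x = (7×5×5 + 4×12×3) mod 60 = 19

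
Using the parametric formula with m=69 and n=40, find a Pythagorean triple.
(3161, 5520, 6361)

Euclid's formula: a = m² - n², b = 2mn, c = m² + n²
m = 69, n = 40
a = 69² - 40² = 4761 - 1600 = 3161
b = 2 × 69 × 40 = 5520
c = 69² + 40² = 4761 + 1600 = 6361
Verification: 3161² + 5520² = 9991921 + 30470400 = 40462321 = 6361² ✓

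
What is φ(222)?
72

222 = 2 × 3 × 37
φ(n) = n × ∏(1 - 1/p) for each prime p dividing n
φ(222) = 222 × (1 - 1/2) × (1 - 1/3) × (1 - 1/37) = 72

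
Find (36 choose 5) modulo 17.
0

Using Lucas' theorem:
Write n=36 and k=5 in base 17:
n in base 17: [2, 2]
k in base 17: [0, 5]
C(36,5) mod 17 = ∏ C(n_i, k_i) mod 17
Digit binomials (mod 17): C(2,0) = 1; C(2,5) = 0 (k_i > n_i)
Product: 1 × 0 = 0 ≡ 0 (mod 17)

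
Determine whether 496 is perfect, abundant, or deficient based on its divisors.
perfect

Proper divisors of 496: sum = 1 + 2 + 4 + 8 + 16 + 31 + 62 + 124 + 248 = 496
Since 496 = 496, 496 is perfect.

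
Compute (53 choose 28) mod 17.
0

Using Lucas' theorem:
Write n=53 and k=28 in base 17:
n in base 17: [3, 2]
k in base 17: [1, 11]
C(53,28) mod 17 = ∏ C(n_i, k_i) mod 17
Digit binomials (mod 17): C(3,1) = 3; C(2,11) = 0 (k_i > n_i)
Product: 3 × 0 = 0 ≡ 0 (mod 17)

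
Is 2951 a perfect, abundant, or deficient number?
deficient

Proper divisors of 2951: sum = 1 + 13 + 227 = 241
Since 241 < 2951, 2951 is deficient.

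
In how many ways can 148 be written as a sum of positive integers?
33549419497

p(n) counts ways to write n as a sum of positive integers (order ignored).
Euler's pentagonal recurrence: p(k) = p(k-1) + p(k-2) - p(k-5) - p(k-7) + p(k-12) + p(k-15) - ... (offsets j(3j∓1)/2, signs ++--, p(0)=1, p(<0)=0).
DP table for k = 0..147: p(0)=1, p(1)=1, p(2)=2, p(3)=3, p(4)=5, p(5)=7, p(6)=11, p(7)=15, p(8)=22, p(9)=30, p(10)=42, p(11)=56, p(12)=77, p(13)=101, p(14)=135, p(15)=176, p(16)=231, p(17)=297, p(18)=385, p(19)=490, p(20)=627, p(21)=792, p(22)=1002, p(23)=1255, p(24)=1575, p(25)=1958, p(26)=2436, p(27)=3010, p(28)=3718, p(29)=4565, p(30)=5604, p(31)=6842, p(32)=8349, p(33)=10143, p(34)=12310, p(35)=14883, p(36)=17977, p(37)=21637, p(38)=26015, p(39)=31185, p(40)=37338, p(41)=44583, p(42)=53174, p(43)=63261, p(44)=75175, p(45)=89134, p(46)=105558, p(47)=124754, p(48)=147273, p(49)=173525, p(50)=204226, p(51)=239943, p(52)=281589, p(53)=329931, p(54)=386155, p(55)=451276, p(56)=526823, p(57)=614154, p(58)=715220, p(59)=831820, p(60)=966467, p(61)=1121505, p(62)=1300156, p(63)=1505499, p(64)=1741630, p(65)=2012558, p(66)=2323520, p(67)=2679689, p(68)=3087735, p(69)=3554345, p(70)=4087968, p(71)=4697205, p(72)=5392783, p(73)=6185689, p(74)=7089500, p(75)=8118264, p(76)=9289091, p(77)=10619863, p(78)=12132164, p(79)=13848650, p(80)=15796476, p(81)=18004327, p(82)=20506255, p(83)=23338469, p(84)=26543660, p(85)=30167357, p(86)=34262962, p(87)=38887673, p(88)=44108109, p(89)=49995925, p(90)=56634173, p(91)=64112359, p(92)=72533807, p(93)=82010177, p(94)=92669720, p(95)=104651419, p(96)=118114304, p(97)=133230930, p(98)=150198136, p(99)=169229875, p(100)=190569292, p(101)=214481126, p(102)=241265379, p(103)=271248950, p(104)=304801365, p(105)=342325709, p(106)=384276336, p(107)=431149389, p(108)=483502844, p(109)=541946240, p(110)=607163746, p(111)=679903203, p(112)=761002156, p(113)=851376628, p(114)=952050665, p(115)=1064144451, p(116)=1188908248, p(117)=1327710076, p(118)=1482074143, p(119)=1653668665, p(120)=1844349560, p(121)=2056148051, p(122)=2291320912, p(123)=2552338241, p(124)=2841940500, p(125)=3163127352, p(126)=3519222692, p(127)=3913864295, p(128)=4351078600, p(129)=4835271870, p(130)=5371315400, p(131)=5964539504, p(132)=6620830889, p(133)=7346629512, p(134)=8149040695, p(135)=9035836076, p(136)=10015581680, p(137)=11097645016, p(138)=12292341831, p(139)=13610949895, p(140)=15065878135, p(141)=16670689208, p(142)=18440293320, p(143)=20390982757, p(144)=22540654445, p(145)=24908858009, p(146)=27517052599, p(147)=30388671978.
Final step: p(148) = p(147) + p(146) - p(143) - p(141) + p(136) + p(133) - p(126) - p(122) + p(113) + p(108) - p(97) - p(91) + p(78) + p(71) - p(56) - p(48) + p(31) + p(22) - p(3)
= 30388671978 + 27517052599 - 20390982757 - 16670689208 + 10015581680 + 7346629512 - 3519222692 - 2291320912 + 851376628 + 483502844 - 133230930 - 64112359 + 12132164 + 4697205 - 526823 - 147273 + 6842 + 1002 - 3
= 33549419497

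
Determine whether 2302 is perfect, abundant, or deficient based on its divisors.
deficient

Proper divisors of 2302: sum = 1 + 2 + 1151 = 1154
Since 1154 < 2302, 2302 is deficient.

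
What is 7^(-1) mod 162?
139

gcd(7, 162) = 1, so the inverse exists.
Extended Euclidean algorithm on (162, 7):
162 = 23 × 7 + 1  ⟹  1 = (1)·162 + (-23)·7
So (-23)·7 ≡ 1 (mod 162), i.e. 7^(-1) ≡ -23 ≡ 139 (mod 162).
Check: 7 × 139 = 973 ≡ 1 (mod 162)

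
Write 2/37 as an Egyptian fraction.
1/19 + 1/703

Greedy algorithm:
2/37: ceiling(37/2) = 19, use 1/19
1/703: ceiling(703/1) = 703, use 1/703
Result: 2/37 = 1/19 + 1/703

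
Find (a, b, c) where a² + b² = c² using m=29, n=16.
(585, 928, 1097)

Euclid's formula: a = m² - n², b = 2mn, c = m² + n²
m = 29, n = 16
a = 29² - 16² = 841 - 256 = 585
b = 2 × 29 × 16 = 928
c = 29² + 16² = 841 + 256 = 1097
Verification: 585² + 928² = 342225 + 861184 = 1203409 = 1097² ✓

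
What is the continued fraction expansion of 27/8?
[3; 2, 1, 2]

Euclidean algorithm steps:
27 = 3 × 8 + 3
8 = 2 × 3 + 2
3 = 1 × 2 + 1
2 = 2 × 1 + 0
Continued fraction: [3; 2, 1, 2]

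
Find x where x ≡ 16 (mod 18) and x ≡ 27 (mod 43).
70

Using Chinese Remainder Theorem:
M = 18 × 43 = 774
M1 = 43, M2 = 18
y1 = 43^(-1) mod 18 = 13
y2 = 18^(-1) mod 43 = 12
x = (16×43×13 + 27×18×12) mod 774 = 70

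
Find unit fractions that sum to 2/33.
1/17 + 1/561

Greedy algorithm:
2/33: ceiling(33/2) = 17, use 1/17
1/561: ceiling(561/1) = 561, use 1/561
Result: 2/33 = 1/17 + 1/561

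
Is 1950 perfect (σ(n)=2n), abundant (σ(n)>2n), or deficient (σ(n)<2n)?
abundant

Proper divisors of 1950: sum = 1 + 2 + 3 + 5 + 6 + 10 + 13 + 15 + ... + 325 + 390 + 650 + 975 (23 divisors) = 3258
Since 3258 > 1950, 1950 is abundant.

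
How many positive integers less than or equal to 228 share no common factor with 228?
72

228 = 2^2 × 3 × 19
φ(n) = n × ∏(1 - 1/p) for each prime p dividing n
φ(228) = 228 × (1 - 1/2) × (1 - 1/3) × (1 - 1/19) = 72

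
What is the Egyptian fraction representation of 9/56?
1/7 + 1/56

Greedy algorithm:
9/56: ceiling(56/9) = 7, use 1/7
1/56: ceiling(56/1) = 56, use 1/56
Result: 9/56 = 1/7 + 1/56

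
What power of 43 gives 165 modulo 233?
163

Baby-step giant-step with step n = ⌈√233⌉ = 16.
Baby steps 43^j mod 233 (j:value) for j=0..15: 0:1, 1:43, 2:218, 3:54, 4:225, 5:122, 6:120, 7:34, 8:64, 9:189, 10:205, 11:194, 12:187, 13:119, 14:224, 15:79.
Giant-step multiplier: 43^(-16) ≡ 43^(232-16) = 43^216 ≡ 126 (mod 233).
Giant steps γ_i = 165·126^i mod 233: γ_0=165, γ_1=53, γ_2=154, γ_3=65, γ_4=35, γ_5=216, γ_6=188, γ_7=155, γ_8=191, γ_9=67, γ_10=54 (in table at j=3).
x = i·n + j = 10·16 + 3 = 163.
Check: 43^163 ≡ 165 (mod 233).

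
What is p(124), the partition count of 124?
2841940500

p(n) counts ways to write n as a sum of positive integers (order ignored).
Euler's pentagonal recurrence: p(k) = p(k-1) + p(k-2) - p(k-5) - p(k-7) + p(k-12) + p(k-15) - ... (offsets j(3j∓1)/2, signs ++--, p(0)=1, p(<0)=0).
DP table for k = 0..123: p(0)=1, p(1)=1, p(2)=2, p(3)=3, p(4)=5, p(5)=7, p(6)=11, p(7)=15, p(8)=22, p(9)=30, p(10)=42, p(11)=56, p(12)=77, p(13)=101, p(14)=135, p(15)=176, p(16)=231, p(17)=297, p(18)=385, p(19)=490, p(20)=627, p(21)=792, p(22)=1002, p(23)=1255, p(24)=1575, p(25)=1958, p(26)=2436, p(27)=3010, p(28)=3718, p(29)=4565, p(30)=5604, p(31)=6842, p(32)=8349, p(33)=10143, p(34)=12310, p(35)=14883, p(36)=17977, p(37)=21637, p(38)=26015, p(39)=31185, p(40)=37338, p(41)=44583, p(42)=53174, p(43)=63261, p(44)=75175, p(45)=89134, p(46)=105558, p(47)=124754, p(48)=147273, p(49)=173525, p(50)=204226, p(51)=239943, p(52)=281589, p(53)=329931, p(54)=386155, p(55)=451276, p(56)=526823, p(57)=614154, p(58)=715220, p(59)=831820, p(60)=966467, p(61)=1121505, p(62)=1300156, p(63)=1505499, p(64)=1741630, p(65)=2012558, p(66)=2323520, p(67)=2679689, p(68)=3087735, p(69)=3554345, p(70)=4087968, p(71)=4697205, p(72)=5392783, p(73)=6185689, p(74)=7089500, p(75)=8118264, p(76)=9289091, p(77)=10619863, p(78)=12132164, p(79)=13848650, p(80)=15796476, p(81)=18004327, p(82)=20506255, p(83)=23338469, p(84)=26543660, p(85)=30167357, p(86)=34262962, p(87)=38887673, p(88)=44108109, p(89)=49995925, p(90)=56634173, p(91)=64112359, p(92)=72533807, p(93)=82010177, p(94)=92669720, p(95)=104651419, p(96)=118114304, p(97)=133230930, p(98)=150198136, p(99)=169229875, p(100)=190569292, p(101)=214481126, p(102)=241265379, p(103)=271248950, p(104)=304801365, p(105)=342325709, p(106)=384276336, p(107)=431149389, p(108)=483502844, p(109)=541946240, p(110)=607163746, p(111)=679903203, p(112)=761002156, p(113)=851376628, p(114)=952050665, p(115)=1064144451, p(116)=1188908248, p(117)=1327710076, p(118)=1482074143, p(119)=1653668665, p(120)=1844349560, p(121)=2056148051, p(122)=2291320912, p(123)=2552338241.
Final step: p(124) = p(123) + p(122) - p(119) - p(117) + p(112) + p(109) - p(102) - p(98) + p(89) + p(84) - p(73) - p(67) + p(54) + p(47) - p(32) - p(24) + p(7)
= 2552338241 + 2291320912 - 1653668665 - 1327710076 + 761002156 + 541946240 - 241265379 - 150198136 + 49995925 + 26543660 - 6185689 - 2679689 + 386155 + 124754 - 8349 - 1575 + 15
= 2841940500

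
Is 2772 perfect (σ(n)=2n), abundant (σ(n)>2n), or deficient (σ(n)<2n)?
abundant

Proper divisors of 2772: sum = 1 + 2 + 3 + 4 + 6 + 7 + 9 + 11 + ... + 462 + 693 + 924 + 1386 (35 divisors) = 5964
Since 5964 > 2772, 2772 is abundant.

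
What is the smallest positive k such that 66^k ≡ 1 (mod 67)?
2

67 is prime, so ord(66) divides φ(67) = 66.
Divisors of 66: 1, 2, 3, 6, 11, 22, 33, 66.
Repeated squaring: 66^1 ≡ 66, 66^2 ≡ 1, 66^4 ≡ 1, 66^8 ≡ 1, 66^16 ≡ 1, 66^32 ≡ 1, 66^64 ≡ 1 (mod 67).
Test 66^d mod 67 for each divisor d in increasing order:
66^1 ≡ 66
66^2 ≡ 1  ← first divisor giving 1
The order is 2.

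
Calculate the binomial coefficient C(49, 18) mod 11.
0

Using Lucas' theorem:
Write n=49 and k=18 in base 11:
n in base 11: [4, 5]
k in base 11: [1, 7]
C(49,18) mod 11 = ∏ C(n_i, k_i) mod 11
Digit binomials (mod 11): C(4,1) = 4; C(5,7) = 0 (k_i > n_i)
Product: 4 × 0 = 0 ≡ 0 (mod 11)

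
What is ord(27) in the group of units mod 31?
10

31 is prime, so ord(27) divides φ(31) = 30.
Divisors of 30: 1, 2, 3, 5, 6, 10, 15, 30.
Repeated squaring: 27^1 ≡ 27, 27^2 ≡ 16, 27^4 ≡ 8, 27^8 ≡ 2, 27^16 ≡ 4 (mod 31).
Test 27^d mod 31 for each divisor d in increasing order:
27^1 ≡ 27
27^2 ≡ 16
27^3 = 27^2·27^1 ≡ 29
27^5 = 27^4·27^1 ≡ 30
27^6 = 27^4·27^2 ≡ 4
27^10 = 27^8·27^2 ≡ 1  ← first divisor giving 1
The order is 10.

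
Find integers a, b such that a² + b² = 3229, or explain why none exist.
27² + 50² (a=27, b=50)

Factorization: 3229 = 3229
By Fermat: n is sum of two squares iff every prime p ≡ 3 (mod 4) appears to even power.
All primes ≡ 3 (mod 4) appear to even power.
Search a = 0, 1, 2, … for 3229 - a² a perfect square: first hit at a = 27: 3229 - 729 = 2500 = 50².
3229 = 27² + 50² = 729 + 2500 ✓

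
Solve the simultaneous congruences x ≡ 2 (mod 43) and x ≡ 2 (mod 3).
2

Using Chinese Remainder Theorem:
M = 43 × 3 = 129
M1 = 3, M2 = 43
y1 = 3^(-1) mod 43 = 29
y2 = 43^(-1) mod 3 = 1
x = (2×3×29 + 2×43×1) mod 129 = 2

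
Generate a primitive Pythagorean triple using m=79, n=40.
(4641, 6320, 7841)

Euclid's formula: a = m² - n², b = 2mn, c = m² + n²
m = 79, n = 40
a = 79² - 40² = 6241 - 1600 = 4641
b = 2 × 79 × 40 = 6320
c = 79² + 40² = 6241 + 1600 = 7841
Verification: 4641² + 6320² = 21538881 + 39942400 = 61481281 = 7841² ✓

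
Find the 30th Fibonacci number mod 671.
0

Matrix identity: Q^n = [[F_(n+1), F_n], [F_n, F_(n-1)]] with Q = [[1,1],[1,0]].
n = 30 = 11110₂. Square-and-multiply, entries mod 671:
Q^1 = [[1,1],[1,0]]
Q^3 = (Q^1)²·Q = [[3,2],[2,1]]
Q^7 = (Q^3)²·Q = [[21,13],[13,8]]
Q^15 = (Q^7)²·Q = [[316,610],[610,377]]
Q^30 = (Q^15)² = [[243,0],[0,243]]
F_30 mod 671 = Q^30[0][1] = 0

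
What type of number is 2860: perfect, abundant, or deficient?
abundant

Proper divisors of 2860: sum = 1 + 2 + 4 + 5 + 10 + 11 + 13 + 20 + ... + 286 + 572 + 715 + 1430 (23 divisors) = 4196
Since 4196 > 2860, 2860 is abundant.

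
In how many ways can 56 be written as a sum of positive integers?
526823

p(n) counts ways to write n as a sum of positive integers (order ignored).
Euler's pentagonal recurrence: p(k) = p(k-1) + p(k-2) - p(k-5) - p(k-7) + p(k-12) + p(k-15) - ... (offsets j(3j∓1)/2, signs ++--, p(0)=1, p(<0)=0).
DP table for k = 0..55: p(0)=1, p(1)=1, p(2)=2, p(3)=3, p(4)=5, p(5)=7, p(6)=11, p(7)=15, p(8)=22, p(9)=30, p(10)=42, p(11)=56, p(12)=77, p(13)=101, p(14)=135, p(15)=176, p(16)=231, p(17)=297, p(18)=385, p(19)=490, p(20)=627, p(21)=792, p(22)=1002, p(23)=1255, p(24)=1575, p(25)=1958, p(26)=2436, p(27)=3010, p(28)=3718, p(29)=4565, p(30)=5604, p(31)=6842, p(32)=8349, p(33)=10143, p(34)=12310, p(35)=14883, p(36)=17977, p(37)=21637, p(38)=26015, p(39)=31185, p(40)=37338, p(41)=44583, p(42)=53174, p(43)=63261, p(44)=75175, p(45)=89134, p(46)=105558, p(47)=124754, p(48)=147273, p(49)=173525, p(50)=204226, p(51)=239943, p(52)=281589, p(53)=329931, p(54)=386155, p(55)=451276.
Final step: p(56) = p(55) + p(54) - p(51) - p(49) + p(44) + p(41) - p(34) - p(30) + p(21) + p(16) - p(5)
= 451276 + 386155 - 239943 - 173525 + 75175 + 44583 - 12310 - 5604 + 792 + 231 - 7
= 526823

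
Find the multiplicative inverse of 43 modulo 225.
157

gcd(43, 225) = 1, so the inverse exists.
Extended Euclidean algorithm on (225, 43):
225 = 5 × 43 + 10  ⟹  10 = (1)·225 + (-5)·43
43 = 4 × 10 + 3  ⟹  3 = (-4)·225 + (21)·43
10 = 3 × 3 + 1  ⟹  1 = (13)·225 + (-68)·43
So (-68)·43 ≡ 1 (mod 225), i.e. 43^(-1) ≡ -68 ≡ 157 (mod 225).
Check: 43 × 157 = 6751 ≡ 1 (mod 225)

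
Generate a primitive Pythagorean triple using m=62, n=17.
(3555, 2108, 4133)

Euclid's formula: a = m² - n², b = 2mn, c = m² + n²
m = 62, n = 17
a = 62² - 17² = 3844 - 289 = 3555
b = 2 × 62 × 17 = 2108
c = 62² + 17² = 3844 + 289 = 4133
Verification: 3555² + 2108² = 12638025 + 4443664 = 17081689 = 4133² ✓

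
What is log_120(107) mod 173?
169

Baby-step giant-step with step n = ⌈√173⌉ = 14.
Baby steps 120^j mod 173 (j:value) for j=0..13: 0:1, 1:120, 2:41, 3:76, 4:124, 5:2, 6:67, 7:82, 8:152, 9:75, 10:4, 11:134, 12:164, 13:131.
Giant-step multiplier: 120^(-14) ≡ 120^(172-14) = 120^158 ≡ 15 (mod 173).
Giant steps γ_i = 107·15^i mod 173: γ_0=107, γ_1=48, γ_2=28, γ_3=74, γ_4=72, γ_5=42, γ_6=111, γ_7=108, γ_8=63, γ_9=80, γ_10=162, γ_11=8, γ_12=120 (in table at j=1).
x = i·n + j = 12·14 + 1 = 169.
Check: 120^169 ≡ 107 (mod 173).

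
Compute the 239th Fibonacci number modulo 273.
64

Matrix identity: Q^n = [[F_(n+1), F_n], [F_n, F_(n-1)]] with Q = [[1,1],[1,0]].
n = 239 = 11101111₂. Square-and-multiply, entries mod 273:
Q^1 = [[1,1],[1,0]]
Q^3 = (Q^1)²·Q = [[3,2],[2,1]]
Q^7 = (Q^3)²·Q = [[21,13],[13,8]]
Q^14 = (Q^7)² = [[64,104],[104,233]]
Q^29 = (Q^14)²·Q = [[209,170],[170,39]]
Q^59 = (Q^29)²·Q = [[81,236],[236,118]]
Q^119 = (Q^59)²·Q = [[21,13],[13,8]]
Q^239 = (Q^119)²·Q = [[168,64],[64,104]]
F_239 mod 273 = Q^239[0][1] = 64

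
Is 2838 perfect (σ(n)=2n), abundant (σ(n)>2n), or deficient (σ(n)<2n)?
abundant

Proper divisors of 2838: sum = 1 + 2 + 3 + 6 + 11 + 22 + 33 + 43 + 66 + 86 + 129 + 258 + 473 + 946 + 1419 = 3498
Since 3498 > 2838, 2838 is abundant.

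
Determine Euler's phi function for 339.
224

339 = 3 × 113
φ(n) = n × ∏(1 - 1/p) for each prime p dividing n
φ(339) = 339 × (1 - 1/3) × (1 - 1/113) = 224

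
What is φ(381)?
252

381 = 3 × 127
φ(n) = n × ∏(1 - 1/p) for each prime p dividing n
φ(381) = 381 × (1 - 1/3) × (1 - 1/127) = 252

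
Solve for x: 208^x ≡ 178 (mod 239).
57

Baby-step giant-step with step n = ⌈√239⌉ = 16.
Baby steps 208^j mod 239 (j:value) for j=0..15: 0:1, 1:208, 2:5, 3:84, 4:25, 5:181, 6:125, 7:188, 8:147, 9:223, 10:18, 11:159, 12:90, 13:78, 14:211, 15:151.
Giant-step multiplier: 208^(-16) ≡ 208^(238-16) = 208^222 ≡ 169 (mod 239).
Giant steps γ_i = 178·169^i mod 239: γ_0=178, γ_1=207, γ_2=89, γ_3=223 (in table at j=9).
x = i·n + j = 3·16 + 9 = 57.
Check: 208^57 ≡ 178 (mod 239).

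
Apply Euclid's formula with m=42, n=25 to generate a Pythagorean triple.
(1139, 2100, 2389)

Euclid's formula: a = m² - n², b = 2mn, c = m² + n²
m = 42, n = 25
a = 42² - 25² = 1764 - 625 = 1139
b = 2 × 42 × 25 = 2100
c = 42² + 25² = 1764 + 625 = 2389
Verification: 1139² + 2100² = 1297321 + 4410000 = 5707321 = 2389² ✓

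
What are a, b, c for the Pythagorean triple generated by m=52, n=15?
(2479, 1560, 2929)

Euclid's formula: a = m² - n², b = 2mn, c = m² + n²
m = 52, n = 15
a = 52² - 15² = 2704 - 225 = 2479
b = 2 × 52 × 15 = 1560
c = 52² + 15² = 2704 + 225 = 2929
Verification: 2479² + 1560² = 6145441 + 2433600 = 8579041 = 2929² ✓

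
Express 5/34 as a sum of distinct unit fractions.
1/7 + 1/238

Greedy algorithm:
5/34: ceiling(34/5) = 7, use 1/7
1/238: ceiling(238/1) = 238, use 1/238
Result: 5/34 = 1/7 + 1/238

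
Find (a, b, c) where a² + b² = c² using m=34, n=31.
(195, 2108, 2117)

Euclid's formula: a = m² - n², b = 2mn, c = m² + n²
m = 34, n = 31
a = 34² - 31² = 1156 - 961 = 195
b = 2 × 34 × 31 = 2108
c = 34² + 31² = 1156 + 961 = 2117
Verification: 195² + 2108² = 38025 + 4443664 = 4481689 = 2117² ✓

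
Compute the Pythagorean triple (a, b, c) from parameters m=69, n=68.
(137, 9384, 9385)

Euclid's formula: a = m² - n², b = 2mn, c = m² + n²
m = 69, n = 68
a = 69² - 68² = 4761 - 4624 = 137
b = 2 × 69 × 68 = 9384
c = 69² + 68² = 4761 + 4624 = 9385
Verification: 137² + 9384² = 18769 + 88059456 = 88078225 = 9385² ✓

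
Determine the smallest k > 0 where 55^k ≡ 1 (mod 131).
65

131 is prime, so ord(55) divides φ(131) = 130.
Divisors of 130: 1, 2, 5, 10, 13, 26, 65, 130.
Repeated squaring: 55^1 ≡ 55, 55^2 ≡ 12, 55^4 ≡ 13, 55^8 ≡ 38, 55^16 ≡ 3, 55^32 ≡ 9, 55^64 ≡ 81, 55^128 ≡ 11 (mod 131).
Test 55^d mod 131 for each divisor d in increasing order:
55^1 ≡ 55
55^2 ≡ 12
55^5 = 55^4·55^1 ≡ 60
55^10 = 55^8·55^2 ≡ 63
55^13 = 55^8·55^4·55^1 ≡ 53
55^26 = 55^16·55^8·55^2 ≡ 58
55^65 = 55^64·55^1 ≡ 1  ← first divisor giving 1
The order is 65.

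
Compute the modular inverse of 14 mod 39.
14

gcd(14, 39) = 1, so the inverse exists.
Extended Euclidean algorithm on (39, 14):
39 = 2 × 14 + 11  ⟹  11 = (1)·39 + (-2)·14
14 = 1 × 11 + 3  ⟹  3 = (-1)·39 + (3)·14
11 = 3 × 3 + 2  ⟹  2 = (4)·39 + (-11)·14
3 = 1 × 2 + 1  ⟹  1 = (-5)·39 + (14)·14
So (14)·14 ≡ 1 (mod 39), i.e. 14^(-1) ≡ 14 (mod 39).
Check: 14 × 14 = 196 ≡ 1 (mod 39)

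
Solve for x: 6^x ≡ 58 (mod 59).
29

Baby-step giant-step with step n = ⌈√59⌉ = 8.
Baby steps 6^j mod 59 (j:value) for j=0..7: 0:1, 1:6, 2:36, 3:39, 4:57, 5:47, 6:46, 7:40.
Giant-step multiplier: 6^(-8) ≡ 6^(58-8) = 6^50 ≡ 15 (mod 59).
Giant steps γ_i = 58·15^i mod 59: γ_0=58, γ_1=44, γ_2=11, γ_3=47 (in table at j=5).
x = i·n + j = 3·8 + 5 = 29.
Check: 6^29 ≡ 58 (mod 59).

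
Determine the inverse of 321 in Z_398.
31

gcd(321, 398) = 1, so the inverse exists.
Extended Euclidean algorithm on (398, 321):
398 = 1 × 321 + 77  ⟹  77 = (1)·398 + (-1)·321
321 = 4 × 77 + 13  ⟹  13 = (-4)·398 + (5)·321
77 = 5 × 13 + 12  ⟹  12 = (21)·398 + (-26)·321
13 = 1 × 12 + 1  ⟹  1 = (-25)·398 + (31)·321
So (31)·321 ≡ 1 (mod 398), i.e. 321^(-1) ≡ 31 (mod 398).
Check: 321 × 31 = 9951 ≡ 1 (mod 398)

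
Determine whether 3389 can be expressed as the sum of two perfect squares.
5² + 58² (a=5, b=58)

Factorization: 3389 = 3389
By Fermat: n is sum of two squares iff every prime p ≡ 3 (mod 4) appears to even power.
All primes ≡ 3 (mod 4) appear to even power.
Search a = 0, 1, 2, … for 3389 - a² a perfect square: first hit at a = 5: 3389 - 25 = 3364 = 58².
3389 = 5² + 58² = 25 + 3364 ✓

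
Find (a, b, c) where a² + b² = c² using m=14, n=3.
(187, 84, 205)

Euclid's formula: a = m² - n², b = 2mn, c = m² + n²
m = 14, n = 3
a = 14² - 3² = 196 - 9 = 187
b = 2 × 14 × 3 = 84
c = 14² + 3² = 196 + 9 = 205
Verification: 187² + 84² = 34969 + 7056 = 42025 = 205² ✓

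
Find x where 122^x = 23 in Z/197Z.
32

Baby-step giant-step with step n = ⌈√197⌉ = 15.
Baby steps 122^j mod 197 (j:value) for j=0..14: 0:1, 1:122, 2:109, 3:99, 4:61, 5:153, 6:148, 7:129, 8:175, 9:74, 10:163, 11:186, 12:37, 13:180, 14:93.
Giant-step multiplier: 122^(-15) ≡ 122^(196-15) = 122^181 ≡ 32 (mod 197).
Giant steps γ_i = 23·32^i mod 197: γ_0=23, γ_1=145, γ_2=109 (in table at j=2).
x = i·n + j = 2·15 + 2 = 32.
Check: 122^32 ≡ 23 (mod 197).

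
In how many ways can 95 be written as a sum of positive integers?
104651419

p(n) counts ways to write n as a sum of positive integers (order ignored).
Euler's pentagonal recurrence: p(k) = p(k-1) + p(k-2) - p(k-5) - p(k-7) + p(k-12) + p(k-15) - ... (offsets j(3j∓1)/2, signs ++--, p(0)=1, p(<0)=0).
DP table for k = 0..94: p(0)=1, p(1)=1, p(2)=2, p(3)=3, p(4)=5, p(5)=7, p(6)=11, p(7)=15, p(8)=22, p(9)=30, p(10)=42, p(11)=56, p(12)=77, p(13)=101, p(14)=135, p(15)=176, p(16)=231, p(17)=297, p(18)=385, p(19)=490, p(20)=627, p(21)=792, p(22)=1002, p(23)=1255, p(24)=1575, p(25)=1958, p(26)=2436, p(27)=3010, p(28)=3718, p(29)=4565, p(30)=5604, p(31)=6842, p(32)=8349, p(33)=10143, p(34)=12310, p(35)=14883, p(36)=17977, p(37)=21637, p(38)=26015, p(39)=31185, p(40)=37338, p(41)=44583, p(42)=53174, p(43)=63261, p(44)=75175, p(45)=89134, p(46)=105558, p(47)=124754, p(48)=147273, p(49)=173525, p(50)=204226, p(51)=239943, p(52)=281589, p(53)=329931, p(54)=386155, p(55)=451276, p(56)=526823, p(57)=614154, p(58)=715220, p(59)=831820, p(60)=966467, p(61)=1121505, p(62)=1300156, p(63)=1505499, p(64)=1741630, p(65)=2012558, p(66)=2323520, p(67)=2679689, p(68)=3087735, p(69)=3554345, p(70)=4087968, p(71)=4697205, p(72)=5392783, p(73)=6185689, p(74)=7089500, p(75)=8118264, p(76)=9289091, p(77)=10619863, p(78)=12132164, p(79)=13848650, p(80)=15796476, p(81)=18004327, p(82)=20506255, p(83)=23338469, p(84)=26543660, p(85)=30167357, p(86)=34262962, p(87)=38887673, p(88)=44108109, p(89)=49995925, p(90)=56634173, p(91)=64112359, p(92)=72533807, p(93)=82010177, p(94)=92669720.
Final step: p(95) = p(94) + p(93) - p(90) - p(88) + p(83) + p(80) - p(73) - p(69) + p(60) + p(55) - p(44) - p(38) + p(25) + p(18) - p(3)
= 92669720 + 82010177 - 56634173 - 44108109 + 23338469 + 15796476 - 6185689 - 3554345 + 966467 + 451276 - 75175 - 26015 + 1958 + 385 - 3
= 104651419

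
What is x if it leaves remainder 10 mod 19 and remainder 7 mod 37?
599

Using Chinese Remainder Theorem:
M = 19 × 37 = 703
M1 = 37, M2 = 19
y1 = 37^(-1) mod 19 = 18
y2 = 19^(-1) mod 37 = 2
x = (10×37×18 + 7×19×2) mod 703 = 599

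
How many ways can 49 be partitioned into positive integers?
173525

p(n) counts ways to write n as a sum of positive integers (order ignored).
Euler's pentagonal recurrence: p(k) = p(k-1) + p(k-2) - p(k-5) - p(k-7) + p(k-12) + p(k-15) - ... (offsets j(3j∓1)/2, signs ++--, p(0)=1, p(<0)=0).
DP table for k = 0..48: p(0)=1, p(1)=1, p(2)=2, p(3)=3, p(4)=5, p(5)=7, p(6)=11, p(7)=15, p(8)=22, p(9)=30, p(10)=42, p(11)=56, p(12)=77, p(13)=101, p(14)=135, p(15)=176, p(16)=231, p(17)=297, p(18)=385, p(19)=490, p(20)=627, p(21)=792, p(22)=1002, p(23)=1255, p(24)=1575, p(25)=1958, p(26)=2436, p(27)=3010, p(28)=3718, p(29)=4565, p(30)=5604, p(31)=6842, p(32)=8349, p(33)=10143, p(34)=12310, p(35)=14883, p(36)=17977, p(37)=21637, p(38)=26015, p(39)=31185, p(40)=37338, p(41)=44583, p(42)=53174, p(43)=63261, p(44)=75175, p(45)=89134, p(46)=105558, p(47)=124754, p(48)=147273.
Final step: p(49) = p(48) + p(47) - p(44) - p(42) + p(37) + p(34) - p(27) - p(23) + p(14) + p(9)
= 147273 + 124754 - 75175 - 53174 + 21637 + 12310 - 3010 - 1255 + 135 + 30
= 173525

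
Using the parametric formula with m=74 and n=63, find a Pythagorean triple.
(1507, 9324, 9445)

Euclid's formula: a = m² - n², b = 2mn, c = m² + n²
m = 74, n = 63
a = 74² - 63² = 5476 - 3969 = 1507
b = 2 × 74 × 63 = 9324
c = 74² + 63² = 5476 + 3969 = 9445
Verification: 1507² + 9324² = 2271049 + 86936976 = 89208025 = 9445² ✓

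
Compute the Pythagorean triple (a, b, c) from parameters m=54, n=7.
(2867, 756, 2965)

Euclid's formula: a = m² - n², b = 2mn, c = m² + n²
m = 54, n = 7
a = 54² - 7² = 2916 - 49 = 2867
b = 2 × 54 × 7 = 756
c = 54² + 7² = 2916 + 49 = 2965
Verification: 2867² + 756² = 8219689 + 571536 = 8791225 = 2965² ✓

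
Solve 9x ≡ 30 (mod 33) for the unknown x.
x ≡ 7 (mod 11)

gcd(9, 33) = 3, which divides 30, so solutions exist.
Divide through by 3: 3x ≡ 10 (mod 11).
Find 3^(-1) mod 11 by the extended Euclidean algorithm:
11 = 3 × 3 + 2  ⟹  2 = (1)·11 + (-3)·3
3 = 1 × 2 + 1  ⟹  1 = (-1)·11 + (4)·3
So (4)·3 ≡ 1 (mod 11), i.e. 3^(-1) ≡ 4 (mod 11).
x ≡ 4 × 10 = 40 ≡ 7 (mod 11).
Check: 9 × 7 = 63 ≡ 30 (mod 33).
x ≡ 7 (mod 11), giving 3 solutions mod 33.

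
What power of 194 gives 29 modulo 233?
84

Baby-step giant-step with step n = ⌈√233⌉ = 16.
Baby steps 194^j mod 233 (j:value) for j=0..15: 0:1, 1:194, 2:123, 3:96, 4:217, 5:158, 6:129, 7:95, 8:23, 9:35, 10:33, 11:111, 12:98, 13:139, 14:171, 15:88.
Giant-step multiplier: 194^(-16) ≡ 194^(232-16) = 194^216 ≡ 37 (mod 233).
Giant steps γ_i = 29·37^i mod 233: γ_0=29, γ_1=141, γ_2=91, γ_3=105, γ_4=157, γ_5=217 (in table at j=4).
x = i·n + j = 5·16 + 4 = 84.
Check: 194^84 ≡ 29 (mod 233).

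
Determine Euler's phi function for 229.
228

229 = 229
φ(n) = n × ∏(1 - 1/p) for each prime p dividing n
φ(229) = 229 × (1 - 1/229) = 228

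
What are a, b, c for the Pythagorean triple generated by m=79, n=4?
(6225, 632, 6257)

Euclid's formula: a = m² - n², b = 2mn, c = m² + n²
m = 79, n = 4
a = 79² - 4² = 6241 - 16 = 6225
b = 2 × 79 × 4 = 632
c = 79² + 4² = 6241 + 16 = 6257
Verification: 6225² + 632² = 38750625 + 399424 = 39150049 = 6257² ✓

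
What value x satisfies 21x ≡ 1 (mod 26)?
5

gcd(21, 26) = 1, so the inverse exists.
Extended Euclidean algorithm on (26, 21):
26 = 1 × 21 + 5  ⟹  5 = (1)·26 + (-1)·21
21 = 4 × 5 + 1  ⟹  1 = (-4)·26 + (5)·21
So (5)·21 ≡ 1 (mod 26), i.e. 21^(-1) ≡ 5 (mod 26).
Check: 21 × 5 = 105 ≡ 1 (mod 26)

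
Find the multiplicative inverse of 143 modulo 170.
107

gcd(143, 170) = 1, so the inverse exists.
Extended Euclidean algorithm on (170, 143):
170 = 1 × 143 + 27  ⟹  27 = (1)·170 + (-1)·143
143 = 5 × 27 + 8  ⟹  8 = (-5)·170 + (6)·143
27 = 3 × 8 + 3  ⟹  3 = (16)·170 + (-19)·143
8 = 2 × 3 + 2  ⟹  2 = (-37)·170 + (44)·143
3 = 1 × 2 + 1  ⟹  1 = (53)·170 + (-63)·143
So (-63)·143 ≡ 1 (mod 170), i.e. 143^(-1) ≡ -63 ≡ 107 (mod 170).
Check: 143 × 107 = 15301 ≡ 1 (mod 170)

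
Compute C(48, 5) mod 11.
0

Using Lucas' theorem:
Write n=48 and k=5 in base 11:
n in base 11: [4, 4]
k in base 11: [0, 5]
C(48,5) mod 11 = ∏ C(n_i, k_i) mod 11
Digit binomials (mod 11): C(4,0) = 1; C(4,5) = 0 (k_i > n_i)
Product: 1 × 0 = 0 ≡ 0 (mod 11)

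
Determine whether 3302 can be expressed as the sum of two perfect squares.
Not possible

Factorization: 3302 = 2 × 13 × 127
By Fermat: n is sum of two squares iff every prime p ≡ 3 (mod 4) appears to even power.
Prime(s) ≡ 3 (mod 4) with odd exponent: [(127, 1)]
Therefore 3302 cannot be expressed as a² + b².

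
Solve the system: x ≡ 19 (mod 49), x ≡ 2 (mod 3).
68

Using Chinese Remainder Theorem:
M = 49 × 3 = 147
M1 = 3, M2 = 49
y1 = 3^(-1) mod 49 = 33
y2 = 49^(-1) mod 3 = 1
x = (19×3×33 + 2×49×1) mod 147 = 68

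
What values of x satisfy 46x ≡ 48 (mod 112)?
x ≡ 40 (mod 56)

gcd(46, 112) = 2, which divides 48, so solutions exist.
Divide through by 2: 23x ≡ 24 (mod 56).
Find 23^(-1) mod 56 by the extended Euclidean algorithm:
56 = 2 × 23 + 10  ⟹  10 = (1)·56 + (-2)·23
23 = 2 × 10 + 3  ⟹  3 = (-2)·56 + (5)·23
10 = 3 × 3 + 1  ⟹  1 = (7)·56 + (-17)·23
So (-17)·23 ≡ 1 (mod 56), i.e. 23^(-1) ≡ -17 ≡ 39 (mod 56).
x ≡ 39 × 24 = 936 ≡ 40 (mod 56).
Check: 46 × 40 = 1840 ≡ 48 (mod 112).
x ≡ 40 (mod 56), giving 2 solutions mod 112.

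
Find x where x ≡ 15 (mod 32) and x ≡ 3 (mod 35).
143

Using Chinese Remainder Theorem:
M = 32 × 35 = 1120
M1 = 35, M2 = 32
y1 = 35^(-1) mod 32 = 11
y2 = 32^(-1) mod 35 = 23
x = (15×35×11 + 3×32×23) mod 1120 = 143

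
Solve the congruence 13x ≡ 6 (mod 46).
x ≡ 4 (mod 46)

gcd(13, 46) = 1, which divides 6, so solutions exist.
Find 13^(-1) mod 46 by the extended Euclidean algorithm:
46 = 3 × 13 + 7  ⟹  7 = (1)·46 + (-3)·13
13 = 1 × 7 + 6  ⟹  6 = (-1)·46 + (4)·13
7 = 1 × 6 + 1  ⟹  1 = (2)·46 + (-7)·13
So (-7)·13 ≡ 1 (mod 46), i.e. 13^(-1) ≡ -7 ≡ 39 (mod 46).
x ≡ 39 × 6 = 234 ≡ 4 (mod 46).
Check: 13 × 4 = 52 ≡ 6 (mod 46).
Unique solution: x ≡ 4 (mod 46)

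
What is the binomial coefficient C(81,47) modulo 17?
6

Using Lucas' theorem:
Write n=81 and k=47 in base 17:
n in base 17: [4, 13]
k in base 17: [2, 13]
C(81,47) mod 17 = ∏ C(n_i, k_i) mod 17
Digit binomials (mod 17): C(4,2) = 6; C(13,13) = 1
Product: 6 × 1 = 6 ≡ 6 (mod 17)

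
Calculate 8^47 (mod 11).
2

Repeated squaring. Binary of 47 = 101111.
8^1 ≡ 8 (mod 11); 8^2 ≡ 9 (mod 11); 8^4 ≡ 4 (mod 11); 8^8 ≡ 5 (mod 11); 8^16 ≡ 3 (mod 11); 8^32 ≡ 9 (mod 11)
8^47 = 8^1 × 8^2 × 8^4 × 8^8 × 8^32 ≡ 2 (mod 11)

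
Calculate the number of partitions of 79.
13848650

p(n) counts ways to write n as a sum of positive integers (order ignored).
Euler's pentagonal recurrence: p(k) = p(k-1) + p(k-2) - p(k-5) - p(k-7) + p(k-12) + p(k-15) - ... (offsets j(3j∓1)/2, signs ++--, p(0)=1, p(<0)=0).
DP table for k = 0..78: p(0)=1, p(1)=1, p(2)=2, p(3)=3, p(4)=5, p(5)=7, p(6)=11, p(7)=15, p(8)=22, p(9)=30, p(10)=42, p(11)=56, p(12)=77, p(13)=101, p(14)=135, p(15)=176, p(16)=231, p(17)=297, p(18)=385, p(19)=490, p(20)=627, p(21)=792, p(22)=1002, p(23)=1255, p(24)=1575, p(25)=1958, p(26)=2436, p(27)=3010, p(28)=3718, p(29)=4565, p(30)=5604, p(31)=6842, p(32)=8349, p(33)=10143, p(34)=12310, p(35)=14883, p(36)=17977, p(37)=21637, p(38)=26015, p(39)=31185, p(40)=37338, p(41)=44583, p(42)=53174, p(43)=63261, p(44)=75175, p(45)=89134, p(46)=105558, p(47)=124754, p(48)=147273, p(49)=173525, p(50)=204226, p(51)=239943, p(52)=281589, p(53)=329931, p(54)=386155, p(55)=451276, p(56)=526823, p(57)=614154, p(58)=715220, p(59)=831820, p(60)=966467, p(61)=1121505, p(62)=1300156, p(63)=1505499, p(64)=1741630, p(65)=2012558, p(66)=2323520, p(67)=2679689, p(68)=3087735, p(69)=3554345, p(70)=4087968, p(71)=4697205, p(72)=5392783, p(73)=6185689, p(74)=7089500, p(75)=8118264, p(76)=9289091, p(77)=10619863, p(78)=12132164.
Final step: p(79) = p(78) + p(77) - p(74) - p(72) + p(67) + p(64) - p(57) - p(53) + p(44) + p(39) - p(28) - p(22) + p(9) + p(2)
= 12132164 + 10619863 - 7089500 - 5392783 + 2679689 + 1741630 - 614154 - 329931 + 75175 + 31185 - 3718 - 1002 + 30 + 2
= 13848650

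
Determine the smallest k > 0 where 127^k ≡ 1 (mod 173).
172

173 is prime, so ord(127) divides φ(173) = 172.
Divisors of 172: 1, 2, 4, 43, 86, 172.
Repeated squaring: 127^1 ≡ 127, 127^2 ≡ 40, 127^4 ≡ 43, 127^8 ≡ 119, 127^16 ≡ 148, 127^32 ≡ 106, 127^64 ≡ 164, 127^128 ≡ 81 (mod 173).
Test 127^d mod 173 for each divisor d in increasing order:
127^1 ≡ 127
127^2 ≡ 40
127^4 ≡ 43
127^43 = 127^32·127^8·127^2·127^1 ≡ 93
127^86 = 127^64·127^16·127^4·127^2 ≡ 172
127^172 = 127^128·127^32·127^8·127^4 ≡ 1  ← first divisor giving 1
The order is 172.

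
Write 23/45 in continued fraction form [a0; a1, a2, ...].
[0; 1, 1, 22]

Euclidean algorithm steps:
23 = 0 × 45 + 23
45 = 1 × 23 + 22
23 = 1 × 22 + 1
22 = 22 × 1 + 0
Continued fraction: [0; 1, 1, 22]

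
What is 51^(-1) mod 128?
123

gcd(51, 128) = 1, so the inverse exists.
Extended Euclidean algorithm on (128, 51):
128 = 2 × 51 + 26  ⟹  26 = (1)·128 + (-2)·51
51 = 1 × 26 + 25  ⟹  25 = (-1)·128 + (3)·51
26 = 1 × 25 + 1  ⟹  1 = (2)·128 + (-5)·51
So (-5)·51 ≡ 1 (mod 128), i.e. 51^(-1) ≡ -5 ≡ 123 (mod 128).
Check: 51 × 123 = 6273 ≡ 1 (mod 128)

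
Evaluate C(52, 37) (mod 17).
0

Using Lucas' theorem:
Write n=52 and k=37 in base 17:
n in base 17: [3, 1]
k in base 17: [2, 3]
C(52,37) mod 17 = ∏ C(n_i, k_i) mod 17
Digit binomials (mod 17): C(3,2) = 3; C(1,3) = 0 (k_i > n_i)
Product: 3 × 0 = 0 ≡ 0 (mod 17)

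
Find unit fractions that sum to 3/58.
1/20 + 1/580

Greedy algorithm:
3/58: ceiling(58/3) = 20, use 1/20
1/580: ceiling(580/1) = 580, use 1/580
Result: 3/58 = 1/20 + 1/580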